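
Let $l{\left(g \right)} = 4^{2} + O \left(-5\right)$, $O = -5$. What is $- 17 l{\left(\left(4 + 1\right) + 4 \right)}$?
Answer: $-697$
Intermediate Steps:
$l{\left(g \right)} = 41$ ($l{\left(g \right)} = 4^{2} - -25 = 16 + 25 = 41$)
$- 17 l{\left(\left(4 + 1\right) + 4 \right)} = \left(-17\right) 41 = -697$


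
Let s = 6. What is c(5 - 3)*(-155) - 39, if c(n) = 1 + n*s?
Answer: -2054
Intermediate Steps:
c(n) = 1 + 6*n (c(n) = 1 + n*6 = 1 + 6*n)
c(5 - 3)*(-155) - 39 = (1 + 6*(5 - 3))*(-155) - 39 = (1 + 6*2)*(-155) - 39 = (1 + 12)*(-155) - 39 = 13*(-155) - 39 = -2015 - 39 = -2054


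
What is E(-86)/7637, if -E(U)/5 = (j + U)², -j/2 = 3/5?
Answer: -190096/38185 ≈ -4.9783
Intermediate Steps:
j = -6/5 ≈ -1.2000
E(U) = -5*(-6/5 + U)²
E(-86)/7637 = -(-6 + 5*(-86))²/5/7637 = -(-6 - 430)²/5*(1/7637) = -⅕*(-436)²*(1/7637) = -⅕*190096*(1/7637) = -190096/5*1/7637 = -190096/38185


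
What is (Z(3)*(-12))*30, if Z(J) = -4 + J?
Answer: 360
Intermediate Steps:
(Z(3)*(-12))*30 = ((-4 + 3)*(-12))*30 = -1*(-12)*30 = 12*30 = 360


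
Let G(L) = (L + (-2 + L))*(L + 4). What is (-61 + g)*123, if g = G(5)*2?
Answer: 10209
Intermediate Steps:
G(L) = (-2 + 2*L)*(4 + L)
g = 144 (g = (-8 + 2*5² + 6*5)*2 = (-8 + 2*25 + 30)*2 = (-8 + 50 + 30)*2 = 72*2 = 144)
(-61 + g)*123 = (-61 + 144)*123 = 83*123 = 10209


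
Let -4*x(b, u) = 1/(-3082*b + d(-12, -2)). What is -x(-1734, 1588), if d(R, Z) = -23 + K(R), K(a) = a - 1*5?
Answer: 1/21376592 ≈ 4.6780e-8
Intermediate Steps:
K(a) = -5 + a (K(a) = a - 5 = -5 + a)
d(R, Z) = -28 + R (d(R, Z) = -23 + (-5 + R) = -28 + R)
x(b, u) = -1/(4*(-40 - 3082*b)) (x(b, u) = -1/(4*(-3082*b + (-28 - 12))) = -1/(4*(-3082*b - 40)) = -1/(4*(-40 - 3082*b)))
-x(-1734, 1588) = -1/(8*(20 + 1541*(-1734))) = -1/(8*(20 - 2672094)) = -1/(8*(-2672074)) = -(-1)/(8*2672074) = -1*(-1/21376592) = 1/21376592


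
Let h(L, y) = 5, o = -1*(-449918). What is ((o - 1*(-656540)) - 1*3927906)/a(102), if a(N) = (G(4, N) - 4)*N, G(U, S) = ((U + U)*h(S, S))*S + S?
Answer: -705362/106539 ≈ -6.6207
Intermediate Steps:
o = 449918
G(U, S) = S + 10*S*U (G(U, S) = ((U + U)*5)*S + S = ((2*U)*5)*S + S = (10*U)*S + S = 10*S*U + S = S + 10*S*U)
a(N) = N*(-4 + 41*N) (a(N) = (N*(1 + 10*4) - 4)*N = (N*(1 + 40) - 4)*N = (N*41 - 4)*N = (41*N - 4)*N = (-4 + 41*N)*N = N*(-4 + 41*N))
((o - 1*(-656540)) - 1*3927906)/a(102) = ((449918 - 1*(-656540)) - 1*3927906)/((102*(-4 + 41*102))) = ((449918 + 656540) - 3927906)/((102*(-4 + 4182))) = (1106458 - 3927906)/((102*4178)) = -2821448/426156 = -2821448*1/426156 = -705362/106539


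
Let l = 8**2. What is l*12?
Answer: 768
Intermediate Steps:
l = 64
l*12 = 64*12 = 768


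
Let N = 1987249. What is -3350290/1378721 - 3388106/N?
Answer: -11329113344636/2739861928529 ≈ -4.1349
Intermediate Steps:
-3350290/1378721 - 3388106/N = -3350290/1378721 - 3388106/1987249 = -11329113344636/2739861928529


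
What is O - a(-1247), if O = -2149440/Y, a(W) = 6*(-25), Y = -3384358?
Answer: 254901570/1692179 ≈ 150.64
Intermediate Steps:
a(W) = -150
O = 1074720/1692179 (O = -2149440/(-3384358) = -2149440*(-1/3384358) = 1074720/1692179 ≈ 0.63511)
O - a(-1247) = 1074720/1692179 - 1*(-150) = 1074720/1692179 + 150 = 254901570/1692179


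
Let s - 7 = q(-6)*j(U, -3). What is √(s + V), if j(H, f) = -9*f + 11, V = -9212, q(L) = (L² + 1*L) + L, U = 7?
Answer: I*√8293 ≈ 91.066*I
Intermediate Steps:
q(L) = L² + 2*L (q(L) = (L² + L) + L = (L + L²) + L = L² + 2*L)
j(H, f) = 11 - 9*f
s = 919 (s = 7 + (-6*(2 - 6))*(11 - 9*(-3)) = 7 + (-6*(-4))*(11 + 27) = 7 + 24*38 = 7 + 912 = 919)
√(s + V) = √(919 - 9212) = √(-8293) = I*√8293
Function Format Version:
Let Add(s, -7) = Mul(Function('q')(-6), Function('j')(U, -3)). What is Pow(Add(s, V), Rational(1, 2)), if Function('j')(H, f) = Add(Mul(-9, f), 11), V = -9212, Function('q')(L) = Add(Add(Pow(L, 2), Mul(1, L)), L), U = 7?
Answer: Mul(I, Pow(8293, Rational(1, 2))) ≈ Mul(91.066, I)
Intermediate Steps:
Function('q')(L) = Add(Pow(L, 2), Mul(2, L)) (Function('q')(L) = Add(Add(Pow(L, 2), L), L) = Add(Add(L, Pow(L, 2)), L) = Add(Pow(L, 2), Mul(2, L)))
Function('j')(H, f) = Add(11, Mul(-9, f))
s = 919 (s = Add(7, Mul(Mul(-6, Add(2, -6)), Add(11, Mul(-9, -3)))) = Add(7, Mul(Mul(-6, -4), Add(11, 27))) = Add(7, Mul(24, 38)) = Add(7, 912) = 919)
Pow(Add(s, V), Rational(1, 2)) = Pow(Add(919, -9212), Rational(1, 2)) = Pow(-8293, Rational(1, 2)) = Mul(I, Pow(8293, Rational(1, 2)))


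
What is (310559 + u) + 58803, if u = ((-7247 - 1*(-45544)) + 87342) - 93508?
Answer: 401493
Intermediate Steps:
u = 32131 (u = ((-7247 + 45544) + 87342) - 93508 = (38297 + 87342) - 93508 = 125639 - 93508 = 32131)
(310559 + u) + 58803 = (310559 + 32131) + 58803 = 342690 + 58803 = 401493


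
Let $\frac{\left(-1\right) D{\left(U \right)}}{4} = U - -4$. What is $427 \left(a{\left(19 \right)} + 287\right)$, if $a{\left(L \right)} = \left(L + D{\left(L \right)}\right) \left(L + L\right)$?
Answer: $-1061949$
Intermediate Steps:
$D{\left(U \right)} = -16 - 4 U$ ($D{\left(U \right)} = - 4 \left(U - -4\right) = - 4 \left(U + 4\right) = - 4 \left(4 + U\right) = -16 - 4 U$)
$a{\left(L \right)} = 2 L \left(-16 - 3 L\right)$ ($a{\left(L \right)} = \left(L - \left(16 + 4 L\right)\right) \left(L + L\right) = \left(-16 - 3 L\right) 2 L = 2 L \left(-16 - 3 L\right)$)
$427 \left(a{\left(19 \right)} + 287\right) = 427 \left(\left(-2\right) 19 \left(16 + 3 \cdot 19\right) + 287\right) = 427 \left(\left(-2\right) 19 \left(16 + 57\right) + 287\right) = 427 \left(\left(-2\right) 19 \cdot 73 + 287\right) = 427 \left(-2774 + 287\right) = 427 \left(-2487\right) = -1061949$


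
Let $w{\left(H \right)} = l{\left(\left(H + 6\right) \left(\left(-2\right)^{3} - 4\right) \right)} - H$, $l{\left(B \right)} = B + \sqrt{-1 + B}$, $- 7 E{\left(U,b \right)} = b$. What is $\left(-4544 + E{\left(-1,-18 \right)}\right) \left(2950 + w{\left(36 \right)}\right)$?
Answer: $- \frac{76613900}{7} - \frac{31790 i \sqrt{505}}{7} \approx -1.0945 \cdot 10^{7} - 1.0206 \cdot 10^{5} i$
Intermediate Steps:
$E{\left(U,b \right)} = - \frac{b}{7}$
$w{\left(H \right)} = -72 + \sqrt{-73 - 12 H} - 13 H$ ($w{\left(H \right)} = \left(\left(H + 6\right) \left(\left(-2\right)^{3} - 4\right) + \sqrt{-1 + \left(H + 6\right) \left(\left(-2\right)^{3} - 4\right)}\right) - H = \left(\left(6 + H\right) \left(-8 - 4\right) + \sqrt{-1 + \left(6 + H\right) \left(-8 - 4\right)}\right) - H = \left(\left(6 + H\right) \left(-12\right) + \sqrt{-1 + \left(6 + H\right) \left(-12\right)}\right) - H = \left(\left(-72 - 12 H\right) + \sqrt{-1 - \left(72 + 12 H\right)}\right) - H = \left(\left(-72 - 12 H\right) + \sqrt{-73 - 12 H}\right) - H = \left(-72 + \sqrt{-73 - 12 H} - 12 H\right) - H = -72 + \sqrt{-73 - 12 H} - 13 H$)
$\left(-4544 + E{\left(-1,-18 \right)}\right) \left(2950 + w{\left(36 \right)}\right) = \left(-4544 - - \frac{18}{7}\right) \left(2950 - \left(540 - \sqrt{-73 - 432}\right)\right) = \left(-4544 + \frac{18}{7}\right) \left(2950 - \left(540 - \sqrt{-73 - 432}\right)\right) = - \frac{31790 \left(2950 - \left(540 - i \sqrt{505}\right)\right)}{7} = - \frac{31790 \left(2410 + i \sqrt{505}\right)}{7} = - \frac{76613900}{7} - \frac{31790 i \sqrt{505}}{7}$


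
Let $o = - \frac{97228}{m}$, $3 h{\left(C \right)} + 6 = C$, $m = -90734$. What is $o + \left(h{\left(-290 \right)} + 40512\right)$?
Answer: $\frac{5500440922}{136101} \approx 40414.0$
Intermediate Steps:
$h{\left(C \right)} = -2 + \frac{C}{3}$
$o = \frac{48614}{45367}$ ($o = - \frac{97228}{-90734} = \left(-97228\right) \left(- \frac{1}{90734}\right) = \frac{48614}{45367} \approx 1.0716$)
$o + \left(h{\left(-290 \right)} + 40512\right) = \frac{48614}{45367} + \left(\left(-2 + \frac{1}{3} \left(-290\right)\right) + 40512\right) = \frac{48614}{45367} + \left(\left(-2 - \frac{290}{3}\right) + 40512\right) = \frac{48614}{45367} + \left(- \frac{296}{3} + 40512\right) = \frac{48614}{45367} + \frac{121240}{3} = \frac{5500440922}{136101}$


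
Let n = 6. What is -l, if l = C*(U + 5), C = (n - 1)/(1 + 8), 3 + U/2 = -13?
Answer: 15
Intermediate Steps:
U = -32 (U = -6 + 2*(-13) = -6 - 26 = -32)
C = 5/9 (C = (6 - 1)/(1 + 8) = 5/9 ≈ 0.55556)
l = -15 (l = 5*(-32 + 5)/9 = (5/9)*(-27) = -15)
-l = -1*(-15) = 15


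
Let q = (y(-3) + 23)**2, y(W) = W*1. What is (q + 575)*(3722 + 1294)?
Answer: 4890600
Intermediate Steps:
y(W) = W
q = 400 (q = (-3 + 23)**2 = 20**2 = 400)
(q + 575)*(3722 + 1294) = (400 + 575)*(3722 + 1294) = 975*5016 = 4890600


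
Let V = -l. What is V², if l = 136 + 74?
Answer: 44100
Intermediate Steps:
l = 210
V = -210 (V = -1*210 = -210)
V² = (-210)² = 44100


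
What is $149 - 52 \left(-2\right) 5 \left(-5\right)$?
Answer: $-2451$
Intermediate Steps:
$149 - 52 \left(-2\right) 5 \left(-5\right) = 149 - 52 \left(\left(-10\right) \left(-5\right)\right) = 149 - 2600 = -2451$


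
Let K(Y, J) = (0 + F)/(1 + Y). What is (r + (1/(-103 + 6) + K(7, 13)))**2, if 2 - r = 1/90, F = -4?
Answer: 41654116/19053225 ≈ 2.1862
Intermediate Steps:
K(Y, J) = -4/(1 + Y) (K(Y, J) = (0 - 4)/(1 + Y) = -4/(1 + Y))
r = 179/90 (r = 2 - 1/90 = 179/90 ≈ 1.9889)
(r + (1/(-103 + 6) + K(7, 13)))**2 = (179/90 + (1/(-103 + 6) - 4/(1 + 7)))**2 = (179/90 + (1/(-97) - 4/8))**2 = (179/90 + (-1/97 - 4*1/8))**2 = (179/90 + (-1/97 - 1/2))**2 = (179/90 - 99/194)**2 = (6454/4365)**2 = 41654116/19053225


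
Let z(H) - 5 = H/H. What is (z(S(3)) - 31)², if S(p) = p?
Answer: 625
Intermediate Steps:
z(H) = 6 (z(H) = 5 + H/H = 5 + 1 = 6)
(z(S(3)) - 31)² = (6 - 31)² = (-25)² = 625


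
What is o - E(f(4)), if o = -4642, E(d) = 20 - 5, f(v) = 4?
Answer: -4657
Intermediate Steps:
E(d) = 15
o - E(f(4)) = -4642 - 1*15 = -4642 - 15 = -4657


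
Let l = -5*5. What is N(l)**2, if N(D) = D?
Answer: 625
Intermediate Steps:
l = -25
N(l)**2 = (-25)**2 = 625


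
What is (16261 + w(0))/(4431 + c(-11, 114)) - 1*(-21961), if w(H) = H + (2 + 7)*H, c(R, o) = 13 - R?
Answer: 97852516/4455 ≈ 21965.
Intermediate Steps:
w(H) = 10*H (w(H) = H + 9*H = 10*H)
(16261 + w(0))/(4431 + c(-11, 114)) - 1*(-21961) = (16261 + 10*0)/(4431 + (13 - 1*(-11))) - 1*(-21961) = (16261 + 0)/(4431 + (13 + 11)) + 21961 = 16261/(4431 + 24) + 21961 = 16261/4455 + 21961 = 97852516/4455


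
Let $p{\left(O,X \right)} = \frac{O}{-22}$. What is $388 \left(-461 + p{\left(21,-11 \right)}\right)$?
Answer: $- \frac{1971622}{11} \approx -1.7924 \cdot 10^{5}$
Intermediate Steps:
$p{\left(O,X \right)} = - \frac{O}{22}$ ($p{\left(O,X \right)} = O \left(- \frac{1}{22}\right) = - \frac{O}{22}$)
$388 \left(-461 + p{\left(21,-11 \right)}\right) = 388 \left(-461 - \frac{21}{22}\right) = 388 \left(- \frac{10163}{22}\right) = - \frac{1971622}{11}$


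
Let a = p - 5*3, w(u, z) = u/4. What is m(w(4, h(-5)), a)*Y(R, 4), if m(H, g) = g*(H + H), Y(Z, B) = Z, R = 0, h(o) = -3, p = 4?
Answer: 0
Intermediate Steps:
w(u, z) = u/4 (w(u, z) = u*(¼) = u/4)
a = -11 (a = 4 - 5*3 = 4 - 15 = -11)
m(H, g) = 2*H*g (m(H, g) = g*(2*H) = 2*H*g)
m(w(4, h(-5)), a)*Y(R, 4) = (2*((¼)*4)*(-11))*0 = (2*1*(-11))*0 = -22*0 = 0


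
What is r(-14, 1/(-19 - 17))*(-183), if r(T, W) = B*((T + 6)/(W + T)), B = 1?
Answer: -52704/505 ≈ -104.36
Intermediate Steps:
r(T, W) = (6 + T)/(T + W) (r(T, W) = 1*((T + 6)/(W + T)) = 1*((6 + T)/(T + W)) = (6 + T)/(T + W))
r(-14, 1/(-19 - 17))*(-183) = ((6 - 14)/(-14 + 1/(-19 - 17)))*(-183) = (-8/(-14 + 1/(-36)))*(-183) = (-8/(-14 - 1/36))*(-183) = (-8/(-505/36))*(-183) = -36/505*(-8)*(-183) = (288/505)*(-183) = -52704/505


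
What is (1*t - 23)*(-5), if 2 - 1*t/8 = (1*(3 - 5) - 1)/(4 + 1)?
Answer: 11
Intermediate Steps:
t = 104/5 (t = 16 - 8*(1*(3 - 5) - 1)/(4 + 1) = 16 - 8*(1*(-2) - 1)/5 = 16 - 8*(-2 - 1)/5 = 16 - (-24)/5 = 16 - 8*(-3/5) = 16 + 24/5 = 104/5 ≈ 20.800)
(1*t - 23)*(-5) = (1*(104/5) - 23)*(-5) = (104/5 - 23)*(-5) = -11/5*(-5) = 11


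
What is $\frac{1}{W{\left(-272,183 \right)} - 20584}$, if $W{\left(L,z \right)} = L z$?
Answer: $- \frac{1}{70360} \approx -1.4213 \cdot 10^{-5}$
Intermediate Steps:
$\frac{1}{W{\left(-272,183 \right)} - 20584} = \frac{1}{\left(-272\right) 183 - 20584} = \frac{1}{-49776 - 20584} = \frac{1}{-70360} = - \frac{1}{70360}$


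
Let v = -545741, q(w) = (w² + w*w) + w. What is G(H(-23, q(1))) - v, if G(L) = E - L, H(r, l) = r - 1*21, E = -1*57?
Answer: 545728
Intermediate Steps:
E = -57
q(w) = w + 2*w² (q(w) = (w² + w²) + w = 2*w² + w = w + 2*w²)
H(r, l) = -21 + r (H(r, l) = r - 21 = -21 + r)
G(L) = -57 - L
G(H(-23, q(1))) - v = (-57 - (-21 - 23)) - 1*(-545741) = (-57 - 1*(-44)) + 545741 = (-57 + 44) + 545741 = -13 + 545741 = 545728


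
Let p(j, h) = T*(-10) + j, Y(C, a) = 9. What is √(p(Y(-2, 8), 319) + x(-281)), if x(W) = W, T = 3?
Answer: I*√302 ≈ 17.378*I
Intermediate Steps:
p(j, h) = -30 + j (p(j, h) = 3*(-10) + j = -30 + j)
√(p(Y(-2, 8), 319) + x(-281)) = √((-30 + 9) - 281) = √(-21 - 281) = √(-302) = I*√302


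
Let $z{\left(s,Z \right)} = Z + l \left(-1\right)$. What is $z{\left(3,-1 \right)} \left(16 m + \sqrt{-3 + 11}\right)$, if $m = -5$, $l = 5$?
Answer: $480 - 12 \sqrt{2} \approx 463.03$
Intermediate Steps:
$z{\left(s,Z \right)} = -5 + Z$ ($z{\left(s,Z \right)} = Z + 5 \left(-1\right) = Z - 5 = -5 + Z$)
$z{\left(3,-1 \right)} \left(16 m + \sqrt{-3 + 11}\right) = \left(-5 - 1\right) \left(16 \left(-5\right) + \sqrt{-3 + 11}\right) = - 6 \left(-80 + \sqrt{8}\right) = - 6 \left(-80 + 2 \sqrt{2}\right) = 480 - 12 \sqrt{2}$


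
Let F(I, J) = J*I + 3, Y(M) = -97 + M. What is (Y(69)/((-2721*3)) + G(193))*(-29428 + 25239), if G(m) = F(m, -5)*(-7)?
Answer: -230267947630/8163 ≈ -2.8209e+7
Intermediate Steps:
F(I, J) = 3 + I*J (F(I, J) = I*J + 3 = 3 + I*J)
G(m) = -21 + 35*m (G(m) = (3 + m*(-5))*(-7) = (3 - 5*m)*(-7) = -21 + 35*m)
(Y(69)/((-2721*3)) + G(193))*(-29428 + 25239) = ((-97 + 69)/((-2721*3)) + (-21 + 35*193))*(-29428 + 25239) = (-28/(-8163) + (-21 + 6755))*(-4189) = (-28*(-1/8163) + 6734)*(-4189) = (28/8163 + 6734)*(-4189) = (54969670/8163)*(-4189) = -230267947630/8163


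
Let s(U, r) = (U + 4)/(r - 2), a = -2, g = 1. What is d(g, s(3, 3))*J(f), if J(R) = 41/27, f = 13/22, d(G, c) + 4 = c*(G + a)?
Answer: -451/27 ≈ -16.704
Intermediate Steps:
s(U, r) = (4 + U)/(-2 + r)
d(G, c) = -4 + c*(-2 + G) (d(G, c) = -4 + c*(G - 2) = -4 + c*(-2 + G))
f = 13/22 (f = 13*(1/22) = 13/22 ≈ 0.59091)
J(R) = 41/27 (J(R) = 41*(1/27) = 41/27)
d(g, s(3, 3))*J(f) = (-4 - 2*(4 + 3)/(-2 + 3) + 1*((4 + 3)/(-2 + 3)))*(41/27) = (-4 - 2*7/1 + 1*(7/1))*(41/27) = (-4 - 2*7 + 1*(1*7))*(41/27) = (-4 - 2*7 + 1*7)*(41/27) = (-4 - 14 + 7)*(41/27) = -11*41/27 = -451/27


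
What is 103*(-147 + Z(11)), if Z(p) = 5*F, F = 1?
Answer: -14626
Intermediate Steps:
Z(p) = 5 (Z(p) = 5*1 = 5)
103*(-147 + Z(11)) = 103*(-147 + 5) = 103*(-142) = -14626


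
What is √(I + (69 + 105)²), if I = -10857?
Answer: √19419 ≈ 139.35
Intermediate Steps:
√(I + (69 + 105)²) = √(-10857 + (69 + 105)²) = √(-10857 + 174²) = √(-10857 + 30276) = √19419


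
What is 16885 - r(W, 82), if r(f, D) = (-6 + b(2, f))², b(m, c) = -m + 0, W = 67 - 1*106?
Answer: 16821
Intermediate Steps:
W = -39 (W = 67 - 106 = -39)
b(m, c) = -m
r(f, D) = 64 (r(f, D) = (-6 - 1*2)² = (-6 - 2)² = (-8)² = 64)
16885 - r(W, 82) = 16885 - 1*64 = 16885 - 64 = 16821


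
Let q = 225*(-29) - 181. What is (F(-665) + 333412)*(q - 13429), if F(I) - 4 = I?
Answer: -6699941385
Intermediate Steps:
F(I) = 4 + I
q = -6706 (q = -6525 - 181 = -6706)
(F(-665) + 333412)*(q - 13429) = ((4 - 665) + 333412)*(-6706 - 13429) = (-661 + 333412)*(-20135) = 332751*(-20135) = -6699941385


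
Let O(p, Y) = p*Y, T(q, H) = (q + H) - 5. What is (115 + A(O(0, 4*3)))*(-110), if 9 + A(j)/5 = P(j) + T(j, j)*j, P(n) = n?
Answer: -7700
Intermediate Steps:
T(q, H) = -5 + H + q (T(q, H) = (H + q) - 5 = -5 + H + q)
O(p, Y) = Y*p
A(j) = -45 + 5*j + 5*j*(-5 + 2*j) (A(j) = -45 + 5*(j + (-5 + j + j)*j) = -45 + 5*(j + (-5 + 2*j)*j) = -45 + 5*(j + j*(-5 + 2*j)) = -45 + (5*j + 5*j*(-5 + 2*j)) = -45 + 5*j + 5*j*(-5 + 2*j))
(115 + A(O(0, 4*3)))*(-110) = (115 + (-45 - 20*4*3*0 + 10*((4*3)*0)**2))*(-110) = (115 + (-45 - 240*0 + 10*(12*0)**2))*(-110) = (115 + (-45 - 20*0 + 10*0**2))*(-110) = (115 + (-45 + 0 + 10*0))*(-110) = (115 + (-45 + 0 + 0))*(-110) = (115 - 45)*(-110) = 70*(-110) = -7700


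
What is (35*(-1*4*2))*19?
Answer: -5320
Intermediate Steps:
(35*(-1*4*2))*19 = (35*(-4*2))*19 = (35*(-8))*19 = -280*19 = -5320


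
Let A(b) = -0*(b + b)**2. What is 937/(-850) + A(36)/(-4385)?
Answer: -937/850 ≈ -1.1024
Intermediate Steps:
A(b) = 0 (A(b) = -0*(2*b)**2 = -0*4*b**2 = -1*0 = 0)
937/(-850) + A(36)/(-4385) = 937/(-850) + 0/(-4385) = 937*(-1/850) + 0*(-1/4385) = -937/850 + 0 = -937/850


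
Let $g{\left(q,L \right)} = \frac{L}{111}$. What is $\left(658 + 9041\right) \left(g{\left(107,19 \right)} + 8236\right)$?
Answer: $\frac{2955657095}{37} \approx 7.9883 \cdot 10^{7}$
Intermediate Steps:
$g{\left(q,L \right)} = \frac{L}{111}$ ($g{\left(q,L \right)} = L \frac{1}{111} = \frac{L}{111}$)
$\left(658 + 9041\right) \left(g{\left(107,19 \right)} + 8236\right) = \left(658 + 9041\right) \left(\frac{1}{111} \cdot 19 + 8236\right) = 9699 \left(\frac{19}{111} + 8236\right) = 9699 \cdot \frac{914215}{111} = \frac{2955657095}{37}$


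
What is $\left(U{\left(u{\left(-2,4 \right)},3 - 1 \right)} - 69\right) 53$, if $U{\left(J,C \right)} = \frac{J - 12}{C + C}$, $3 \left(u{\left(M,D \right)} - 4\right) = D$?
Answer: $- \frac{11236}{3} \approx -3745.3$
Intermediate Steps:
$u{\left(M,D \right)} = 4 + \frac{D}{3}$
$U{\left(J,C \right)} = \frac{-12 + J}{2 C}$
$\left(U{\left(u{\left(-2,4 \right)},3 - 1 \right)} - 69\right) 53 = \left(\frac{-12 + \left(4 + \frac{1}{3} \cdot 4\right)}{2 \left(3 - 1\right)} - 69\right) 53 = \left(\frac{-12 + \left(4 + \frac{4}{3}\right)}{2 \left(3 - 1\right)} - 69\right) 53 = \left(\frac{-12 + \frac{16}{3}}{2 \cdot 2} - 69\right) 53 = \left(\frac{1}{2} \cdot \frac{1}{2} \left(- \frac{20}{3}\right) - 69\right) 53 = \left(- \frac{5}{3} - 69\right) 53 = \left(- \frac{212}{3}\right) 53 = - \frac{11236}{3}$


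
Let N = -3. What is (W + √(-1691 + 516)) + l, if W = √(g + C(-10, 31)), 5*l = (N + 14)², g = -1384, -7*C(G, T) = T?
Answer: 121/5 + 5*I*√47 + I*√68033/7 ≈ 24.2 + 71.54*I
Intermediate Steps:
C(G, T) = -T/7
l = 121/5 (l = (-3 + 14)²/5 = (⅕)*11² = (⅕)*121 = 121/5 ≈ 24.200)
W = I*√68033/7 (W = √(-1384 - ⅐*31) = √(-1384 - 31/7) = √(-9719/7) = I*√68033/7 ≈ 37.262*I)
(W + √(-1691 + 516)) + l = (I*√68033/7 + √(-1691 + 516)) + 121/5 = (I*√68033/7 + √(-1175)) + 121/5 = (I*√68033/7 + 5*I*√47) + 121/5 = (5*I*√47 + I*√68033/7) + 121/5 = 121/5 + 5*I*√47 + I*√68033/7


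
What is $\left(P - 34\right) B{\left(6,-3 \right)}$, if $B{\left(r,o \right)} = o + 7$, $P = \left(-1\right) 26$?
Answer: $-240$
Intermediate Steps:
$P = -26$
$B{\left(r,o \right)} = 7 + o$
$\left(P - 34\right) B{\left(6,-3 \right)} = \left(-26 - 34\right) \left(7 - 3\right) = \left(-60\right) 4 = -240$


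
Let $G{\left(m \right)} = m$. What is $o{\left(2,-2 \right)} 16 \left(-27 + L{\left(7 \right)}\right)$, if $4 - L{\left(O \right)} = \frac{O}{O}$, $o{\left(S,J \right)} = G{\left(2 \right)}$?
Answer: $-768$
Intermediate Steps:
$o{\left(S,J \right)} = 2$
$L{\left(O \right)} = 3$ ($L{\left(O \right)} = 4 - \frac{O}{O} = 4 - 1 = 3$)
$o{\left(2,-2 \right)} 16 \left(-27 + L{\left(7 \right)}\right) = 2 \cdot 16 \left(-27 + 3\right) = 32 \left(-24\right) = -768$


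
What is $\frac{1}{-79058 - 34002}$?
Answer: $- \frac{1}{113060} \approx -8.8449 \cdot 10^{-6}$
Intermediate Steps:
$\frac{1}{-79058 - 34002} = \frac{1}{-113060} = - \frac{1}{113060}$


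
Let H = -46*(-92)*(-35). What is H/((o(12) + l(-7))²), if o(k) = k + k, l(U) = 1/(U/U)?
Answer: -29624/125 ≈ -236.99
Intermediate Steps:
l(U) = 1 (l(U) = 1/1 = 1)
o(k) = 2*k
H = -148120 (H = 4232*(-35) = -148120)
H/((o(12) + l(-7))²) = -148120/(2*12 + 1)² = -148120/(24 + 1)² = -148120/(25²) = -148120/625 = -148120*1/625 = -29624/125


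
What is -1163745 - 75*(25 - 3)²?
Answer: -1200045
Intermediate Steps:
-1163745 - 75*(25 - 3)² = -1163745 - 75*22² = -1163745 - 75*484 = -1163745 - 1*36300 = -1163745 - 36300 = -1200045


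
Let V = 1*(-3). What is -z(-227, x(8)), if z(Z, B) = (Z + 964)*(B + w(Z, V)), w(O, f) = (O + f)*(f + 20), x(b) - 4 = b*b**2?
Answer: 2501378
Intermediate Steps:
V = -3
x(b) = 4 + b**3 (x(b) = 4 + b*b**2 = 4 + b**3)
w(O, f) = (20 + f)*(O + f) (w(O, f) = (O + f)*(20 + f) = (20 + f)*(O + f))
z(Z, B) = (964 + Z)*(-51 + B + 17*Z) (z(Z, B) = (Z + 964)*(B + ((-3)**2 + 20*Z + 20*(-3) + Z*(-3))) = (964 + Z)*(B + (9 + 20*Z - 60 - 3*Z)) = (964 + Z)*(B + (-51 + 17*Z)) = (964 + Z)*(-51 + B + 17*Z))
-z(-227, x(8)) = -(-49164 + 17*(-227)**2 + 964*(4 + 8**3) + 16337*(-227) + (4 + 8**3)*(-227)) = -(-49164 + 17*51529 + 964*(4 + 512) - 3708499 + (4 + 512)*(-227)) = -(-49164 + 875993 + 964*516 - 3708499 + 516*(-227)) = -(-49164 + 875993 + 497424 - 3708499 - 117132) = -1*(-2501378) = 2501378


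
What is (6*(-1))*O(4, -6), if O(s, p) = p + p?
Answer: 72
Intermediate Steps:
O(s, p) = 2*p
(6*(-1))*O(4, -6) = (6*(-1))*(2*(-6)) = -6*(-12) = 72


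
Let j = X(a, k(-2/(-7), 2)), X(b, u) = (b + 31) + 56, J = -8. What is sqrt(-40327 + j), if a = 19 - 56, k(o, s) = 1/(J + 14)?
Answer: I*sqrt(40277) ≈ 200.69*I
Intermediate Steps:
k(o, s) = 1/6 (k(o, s) = 1/(-8 + 14) = 1/6)
a = -37
X(b, u) = 87 + b (X(b, u) = (31 + b) + 56 = 87 + b)
j = 50 (j = 87 - 37 = 50)
sqrt(-40327 + j) = sqrt(-40327 + 50) = sqrt(-40277) = I*sqrt(40277)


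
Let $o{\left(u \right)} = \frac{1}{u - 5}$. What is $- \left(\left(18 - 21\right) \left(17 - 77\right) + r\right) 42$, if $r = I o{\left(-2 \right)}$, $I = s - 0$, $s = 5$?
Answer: $-7530$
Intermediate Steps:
$o{\left(u \right)} = \frac{1}{-5 + u}$
$I = 5$ ($I = 5 - 0 = 5 + 0 = 5$)
$r = - \frac{5}{7}$ ($r = \frac{5}{-5 - 2} = \frac{5}{-7} = 5 \left(- \frac{1}{7}\right) = - \frac{5}{7} \approx -0.71429$)
$- \left(\left(18 - 21\right) \left(17 - 77\right) + r\right) 42 = - \left(\left(18 - 21\right) \left(17 - 77\right) - \frac{5}{7}\right) 42 = - \left(\left(-3\right) \left(-60\right) - \frac{5}{7}\right) 42 = - \left(180 - \frac{5}{7}\right) 42 = - \frac{1255 \cdot 42}{7} = \left(-1\right) 7530 = -7530$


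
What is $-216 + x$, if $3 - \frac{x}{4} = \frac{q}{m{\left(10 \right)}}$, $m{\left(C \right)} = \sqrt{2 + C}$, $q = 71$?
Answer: $-204 - \frac{142 \sqrt{3}}{3} \approx -285.98$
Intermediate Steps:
$x = 12 - \frac{142 \sqrt{3}}{3}$ ($x = 12 - 4 \frac{71}{\sqrt{2 + 10}} = 12 - 4 \frac{71}{\sqrt{12}} = 12 - 4 \frac{71}{2 \sqrt{3}} = 12 - 4 \cdot 71 \frac{\sqrt{3}}{6} = 12 - 4 \frac{71 \sqrt{3}}{6} = 12 - \frac{142 \sqrt{3}}{3} \approx -69.984$)
$-216 + x = -216 + \left(12 - \frac{142 \sqrt{3}}{3}\right) = -204 - \frac{142 \sqrt{3}}{3}$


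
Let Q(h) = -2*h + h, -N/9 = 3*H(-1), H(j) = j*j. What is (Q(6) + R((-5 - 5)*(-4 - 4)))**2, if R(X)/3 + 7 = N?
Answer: 11664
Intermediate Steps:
H(j) = j**2
N = -27 (N = -27*(-1)**2 = -27 ≈ -27.000)
R(X) = -102 (R(X) = -21 + 3*(-27) = -21 - 81 = -102)
Q(h) = -h
(Q(6) + R((-5 - 5)*(-4 - 4)))**2 = (-1*6 - 102)**2 = (-6 - 102)**2 = (-108)**2 = 11664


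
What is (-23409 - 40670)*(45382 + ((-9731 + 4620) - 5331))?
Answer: -2238920260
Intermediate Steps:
(-23409 - 40670)*(45382 + ((-9731 + 4620) - 5331)) = -64079*(45382 + (-5111 - 5331)) = -64079*(45382 - 10442) = -64079*34940 = -2238920260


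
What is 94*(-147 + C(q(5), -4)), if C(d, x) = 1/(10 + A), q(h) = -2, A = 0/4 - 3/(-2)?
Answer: -317626/23 ≈ -13810.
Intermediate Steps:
A = 3/2 (A = 0*(¼) - 3*(-½) = 0 + 3/2 = 3/2 ≈ 1.5000)
C(d, x) = 2/23 (C(d, x) = 1/(10 + 3/2) = 1/(23/2) = 2/23)
94*(-147 + C(q(5), -4)) = 94*(-147 + 2/23) = 94*(-3379/23) = -317626/23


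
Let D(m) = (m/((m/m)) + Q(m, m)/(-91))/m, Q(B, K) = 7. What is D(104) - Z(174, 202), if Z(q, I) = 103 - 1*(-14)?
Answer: -156833/1352 ≈ -116.00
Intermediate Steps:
Z(q, I) = 117 (Z(q, I) = 103 + 14 = 117)
D(m) = (-1/13 + m)/m (D(m) = (m/((m/m)) + 7/(-91))/m = (m/1 + 7*(-1/91))/m = (m*1 - 1/13)/m = (m - 1/13)/m = (-1/13 + m)/m)
D(104) - Z(174, 202) = (-1/13 + 104)/104 - 1*117 = (1/104)*(1351/13) - 117 = 1351/1352 - 117 = -156833/1352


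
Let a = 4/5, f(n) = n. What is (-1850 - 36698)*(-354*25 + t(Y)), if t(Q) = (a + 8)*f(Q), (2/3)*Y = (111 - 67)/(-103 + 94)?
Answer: 5154561464/15 ≈ 3.4364e+8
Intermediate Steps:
a = ⅘ (a = 4*(⅕) = ⅘ ≈ 0.80000)
Y = -22/3 (Y = 3*((111 - 67)/(-103 + 94))/2 = 3*(44/(-9))/2 = 3*(44*(-⅑))/2 = (3/2)*(-44/9) = -22/3 ≈ -7.3333)
t(Q) = 44*Q/5 (t(Q) = (⅘ + 8)*Q = 44*Q/5)
(-1850 - 36698)*(-354*25 + t(Y)) = (-1850 - 36698)*(-354*25 + (44/5)*(-22/3)) = -38548*(-8850 - 968/15) = -38548*(-133718/15) = 5154561464/15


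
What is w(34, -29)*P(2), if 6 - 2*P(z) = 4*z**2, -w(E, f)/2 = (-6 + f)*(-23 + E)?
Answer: -3850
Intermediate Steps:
w(E, f) = -2*(-23 + E)*(-6 + f) (w(E, f) = -2*(-6 + f)*(-23 + E) = -2*(-23 + E)*(-6 + f))
P(z) = 3 - 2*z**2
w(34, -29)*P(2) = (-276 + 12*34 + 46*(-29) - 2*34*(-29))*(3 - 2*2**2) = (-276 + 408 - 1334 + 1972)*(3 - 2*4) = 770*(3 - 8) = 770*(-5) = -3850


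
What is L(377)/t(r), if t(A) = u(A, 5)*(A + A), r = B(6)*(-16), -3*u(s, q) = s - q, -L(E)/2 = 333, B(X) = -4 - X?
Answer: 999/24800 ≈ 0.040282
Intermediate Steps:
L(E) = -666 (L(E) = -2*333 = -666)
u(s, q) = -s/3 + q/3 (u(s, q) = -(s - q)/3 = -s/3 + q/3)
r = 160 (r = (-4 - 1*6)*(-16) = (-4 - 6)*(-16) = -10*(-16) = 160)
t(A) = 2*A*(5/3 - A/3) (t(A) = (-A/3 + (⅓)*5)*(A + A) = (-A/3 + 5/3)*(2*A) = (5/3 - A/3)*(2*A) = 2*A*(5/3 - A/3))
L(377)/t(r) = -666*3/(320*(5 - 1*160)) = -666*3/(320*(5 - 160)) = -666/((⅔)*160*(-155)) = -666/(-49600/3) = -666*(-3/49600) = 999/24800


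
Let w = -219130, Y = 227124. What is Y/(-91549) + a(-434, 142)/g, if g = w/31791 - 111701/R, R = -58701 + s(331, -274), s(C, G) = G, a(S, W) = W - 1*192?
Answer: 6453512986381134/858006864356191 ≈ 7.5215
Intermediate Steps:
a(S, W) = -192 + W (a(S, W) = W - 192 = -192 + W)
R = -58975 (R = -58701 - 274 = -58975)
g = -9372105259/1874874225 (g = -219130/31791 - 111701/(-58975) = -219130*1/31791 - 111701*(-1/58975) = -219130/31791 + 111701/58975 = -9372105259/1874874225 ≈ -4.9988)
Y/(-91549) + a(-434, 142)/g = 227124/(-91549) + (-192 + 142)/(-9372105259/1874874225) = 227124*(-1/91549) - 50*(-1874874225/9372105259) = -227124/91549 + 93743711250/9372105259 = 6453512986381134/858006864356191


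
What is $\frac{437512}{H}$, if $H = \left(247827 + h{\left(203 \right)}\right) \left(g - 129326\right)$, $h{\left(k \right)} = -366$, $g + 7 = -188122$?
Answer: $- \frac{437512}{78557731755} \approx -5.5693 \cdot 10^{-6}$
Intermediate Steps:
$g = -188129$ ($g = -7 - 188122 = -188129$)
$H = -78557731755$ ($H = \left(247827 - 366\right) \left(-188129 - 129326\right) = 247461 \left(-317455\right) = -78557731755$)
$\frac{437512}{H} = \frac{437512}{-78557731755} = 437512 \left(- \frac{1}{78557731755}\right) = - \frac{437512}{78557731755}$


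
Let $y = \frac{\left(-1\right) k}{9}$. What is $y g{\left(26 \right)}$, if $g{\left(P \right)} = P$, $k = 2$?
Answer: $- \frac{52}{9} \approx -5.7778$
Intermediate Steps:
$y = - \frac{2}{9}$ ($y = \frac{\left(-1\right) 2}{9} = \left(-2\right) \frac{1}{9} = - \frac{2}{9} \approx -0.22222$)
$y g{\left(26 \right)} = \left(- \frac{2}{9}\right) 26 = - \frac{52}{9}$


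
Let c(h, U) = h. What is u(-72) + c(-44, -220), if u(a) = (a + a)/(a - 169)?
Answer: -10460/241 ≈ -43.402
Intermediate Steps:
u(a) = 2*a/(-169 + a) (u(a) = (2*a)/(-169 + a) = 2*a/(-169 + a))
u(-72) + c(-44, -220) = 2*(-72)/(-169 - 72) - 44 = 2*(-72)/(-241) - 44 = 2*(-72)*(-1/241) - 44 = 144/241 - 44 = -10460/241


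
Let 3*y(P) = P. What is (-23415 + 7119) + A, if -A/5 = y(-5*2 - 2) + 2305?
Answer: -27801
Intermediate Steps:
y(P) = P/3
A = -11505 (A = -5*((-5*2 - 2)/3 + 2305) = -5*((-10 - 2)/3 + 2305) = -5*((1/3)*(-12) + 2305) = -5*(-4 + 2305) = -5*2301 = -11505)
(-23415 + 7119) + A = (-23415 + 7119) - 11505 = -16296 - 11505 = -27801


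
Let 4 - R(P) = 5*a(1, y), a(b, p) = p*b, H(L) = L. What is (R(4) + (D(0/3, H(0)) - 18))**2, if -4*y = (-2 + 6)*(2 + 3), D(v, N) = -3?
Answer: 64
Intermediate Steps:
y = -5 (y = -(-2 + 6)*(2 + 3)/4 = -5 ≈ -5.0000)
a(b, p) = b*p
R(P) = 29 (R(P) = 4 - 5*1*(-5) = 4 - 5*(-5) = 4 - 1*(-25) = 4 + 25 = 29)
(R(4) + (D(0/3, H(0)) - 18))**2 = (29 + (-3 - 18))**2 = (29 - 21)**2 = 8**2 = 64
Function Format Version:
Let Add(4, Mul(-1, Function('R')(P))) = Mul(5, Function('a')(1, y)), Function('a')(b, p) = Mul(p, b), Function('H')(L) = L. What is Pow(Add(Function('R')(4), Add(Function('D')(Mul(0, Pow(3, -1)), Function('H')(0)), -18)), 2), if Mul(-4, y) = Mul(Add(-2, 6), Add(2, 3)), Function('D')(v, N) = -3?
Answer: 64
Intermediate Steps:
y = -5 (y = Mul(Rational(-1, 4), Mul(Add(-2, 6), Add(2, 3))) = Mul(Rational(-1, 4), Mul(4, 5)) = Mul(Rational(-1, 4), 20) = -5)
Function('a')(b, p) = Mul(b, p)
Function('R')(P) = 29 (Function('R')(P) = Add(4, Mul(-1, Mul(5, Mul(1, -5)))) = Add(4, Mul(-1, Mul(5, -5))) = Add(4, Mul(-1, -25)) = Add(4, 25) = 29)
Pow(Add(Function('R')(4), Add(Function('D')(Mul(0, Pow(3, -1)), Function('H')(0)), -18)), 2) = Pow(Add(29, Add(-3, -18)), 2) = Pow(Add(29, -21), 2) = Pow(8, 2) = 64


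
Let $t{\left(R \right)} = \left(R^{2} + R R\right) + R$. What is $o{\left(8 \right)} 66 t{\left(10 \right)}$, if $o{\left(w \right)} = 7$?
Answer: $97020$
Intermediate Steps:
$t{\left(R \right)} = R + 2 R^{2}$ ($t{\left(R \right)} = \left(R^{2} + R^{2}\right) + R = 2 R^{2} + R = R + 2 R^{2}$)
$o{\left(8 \right)} 66 t{\left(10 \right)} = 7 \cdot 66 \cdot 10 \left(1 + 2 \cdot 10\right) = 462 \cdot 10 \left(1 + 20\right) = 462 \cdot 10 \cdot 21 = 462 \cdot 210 = 97020$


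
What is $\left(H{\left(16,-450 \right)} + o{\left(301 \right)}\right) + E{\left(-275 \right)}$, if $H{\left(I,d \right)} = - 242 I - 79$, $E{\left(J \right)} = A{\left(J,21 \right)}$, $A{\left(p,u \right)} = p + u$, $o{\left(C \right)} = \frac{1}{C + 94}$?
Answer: $- \frac{1660974}{395} \approx -4205.0$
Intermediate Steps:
$o{\left(C \right)} = \frac{1}{94 + C}$
$E{\left(J \right)} = 21 + J$ ($E{\left(J \right)} = J + 21 = 21 + J$)
$H{\left(I,d \right)} = -79 - 242 I$
$\left(H{\left(16,-450 \right)} + o{\left(301 \right)}\right) + E{\left(-275 \right)} = \left(\left(-79 - 3872\right) + \frac{1}{94 + 301}\right) + \left(21 - 275\right) = \left(\left(-79 - 3872\right) + \frac{1}{395}\right) - 254 = \left(-3951 + \frac{1}{395}\right) - 254 = - \frac{1560644}{395} - 254 = - \frac{1660974}{395}$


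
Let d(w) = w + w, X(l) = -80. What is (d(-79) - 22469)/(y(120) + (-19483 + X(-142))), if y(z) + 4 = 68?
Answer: 1331/1147 ≈ 1.1604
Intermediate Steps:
y(z) = 64 (y(z) = -4 + 68 = 64)
d(w) = 2*w
(d(-79) - 22469)/(y(120) + (-19483 + X(-142))) = (2*(-79) - 22469)/(64 + (-19483 - 80)) = (-158 - 22469)/(64 - 19563) = -22627/(-19499) = -22627*(-1/19499) = 1331/1147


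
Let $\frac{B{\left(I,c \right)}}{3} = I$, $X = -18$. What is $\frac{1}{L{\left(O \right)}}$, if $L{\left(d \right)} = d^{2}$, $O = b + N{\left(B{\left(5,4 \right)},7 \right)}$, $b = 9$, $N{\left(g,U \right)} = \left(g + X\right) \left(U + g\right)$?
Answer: $\frac{1}{3249} \approx 0.00030779$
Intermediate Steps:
$B{\left(I,c \right)} = 3 I$
$N{\left(g,U \right)} = \left(-18 + g\right) \left(U + g\right)$ ($N{\left(g,U \right)} = \left(g - 18\right) \left(U + g\right) = \left(-18 + g\right) \left(U + g\right)$)
$O = -57$ ($O = 9 + \left(\left(3 \cdot 5\right)^{2} - 126 - 18 \cdot 3 \cdot 5 + 7 \cdot 3 \cdot 5\right) = 9 + \left(15^{2} - 126 - 270 + 7 \cdot 15\right) = 9 + \left(225 - 126 - 270 + 105\right) = 9 - 66 = -57$)
$\frac{1}{L{\left(O \right)}} = \frac{1}{\left(-57\right)^{2}} = \frac{1}{3249}$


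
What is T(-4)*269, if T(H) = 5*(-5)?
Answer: -6725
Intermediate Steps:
T(H) = -25
T(-4)*269 = -25*269 = -6725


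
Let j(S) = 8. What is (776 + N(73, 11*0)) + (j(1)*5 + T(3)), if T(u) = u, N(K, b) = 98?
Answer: 917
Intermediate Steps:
(776 + N(73, 11*0)) + (j(1)*5 + T(3)) = (776 + 98) + (8*5 + 3) = 874 + (40 + 3) = 874 + 43 = 917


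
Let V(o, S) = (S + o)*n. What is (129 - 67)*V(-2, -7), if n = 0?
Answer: 0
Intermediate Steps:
V(o, S) = 0 (V(o, S) = (S + o)*0 = 0)
(129 - 67)*V(-2, -7) = (129 - 67)*0 = 62*0 = 0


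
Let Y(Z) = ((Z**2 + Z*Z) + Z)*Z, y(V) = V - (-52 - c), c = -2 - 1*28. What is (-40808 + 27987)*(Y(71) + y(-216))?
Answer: -9239697249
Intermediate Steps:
c = -30 (c = -2 - 28 = -30)
y(V) = 22 + V (y(V) = V - (-52 - 1*(-30)) = V - (-52 + 30) = V - 1*(-22) = V + 22 = 22 + V)
Y(Z) = Z*(Z + 2*Z**2) (Y(Z) = ((Z**2 + Z**2) + Z)*Z = (2*Z**2 + Z)*Z = (Z + 2*Z**2)*Z = Z*(Z + 2*Z**2))
(-40808 + 27987)*(Y(71) + y(-216)) = (-40808 + 27987)*(71**2*(1 + 2*71) + (22 - 216)) = -12821*(5041*(1 + 142) - 194) = -12821*(5041*143 - 194) = -12821*(720863 - 194) = -12821*720669 = -9239697249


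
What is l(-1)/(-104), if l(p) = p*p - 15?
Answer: 7/52 ≈ 0.13462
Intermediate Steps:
l(p) = -15 + p**2 (l(p) = p**2 - 15 = -15 + p**2)
l(-1)/(-104) = (-15 + (-1)**2)/(-104) = (-15 + 1)*(-1/104) = -14*(-1/104) = 7/52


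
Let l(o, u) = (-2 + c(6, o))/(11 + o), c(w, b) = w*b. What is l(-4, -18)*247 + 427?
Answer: -3433/7 ≈ -490.43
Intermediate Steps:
c(w, b) = b*w
l(o, u) = (-2 + 6*o)/(11 + o) (l(o, u) = (-2 + o*6)/(11 + o) = (-2 + 6*o)/(11 + o))
l(-4, -18)*247 + 427 = (2*(-1 + 3*(-4))/(11 - 4))*247 + 427 = (2*(-1 - 12)/7)*247 + 427 = (2*(⅐)*(-13))*247 + 427 = -26/7*247 + 427 = -6422/7 + 427 = -3433/7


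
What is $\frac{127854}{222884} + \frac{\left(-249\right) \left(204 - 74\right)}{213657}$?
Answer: $\frac{3350357833}{7936787798} \approx 0.42213$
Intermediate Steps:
$\frac{127854}{222884} + \frac{\left(-249\right) \left(204 - 74\right)}{213657} = 127854 \cdot \frac{1}{222884} + \left(-249\right) 130 \cdot \frac{1}{213657} = \frac{63927}{111442} - \frac{10790}{71219} = \frac{3350357833}{7936787798}$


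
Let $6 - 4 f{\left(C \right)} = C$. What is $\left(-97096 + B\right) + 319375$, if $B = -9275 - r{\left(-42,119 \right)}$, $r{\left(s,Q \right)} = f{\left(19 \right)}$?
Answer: $\frac{852029}{4} \approx 2.1301 \cdot 10^{5}$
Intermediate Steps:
$f{\left(C \right)} = \frac{3}{2} - \frac{C}{4}$
$r{\left(s,Q \right)} = - \frac{13}{4}$ ($r{\left(s,Q \right)} = \frac{3}{2} - \frac{19}{4} = - \frac{13}{4}$)
$B = - \frac{37087}{4}$ ($B = -9275 - - \frac{13}{4} = -9275 + \frac{13}{4} = - \frac{37087}{4} \approx -9271.8$)
$\left(-97096 + B\right) + 319375 = \left(-97096 - \frac{37087}{4}\right) + 319375 = - \frac{425471}{4} + 319375 = \frac{852029}{4}$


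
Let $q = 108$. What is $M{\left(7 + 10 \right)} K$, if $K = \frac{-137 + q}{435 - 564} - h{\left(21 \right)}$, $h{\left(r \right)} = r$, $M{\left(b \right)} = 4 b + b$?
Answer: $- \frac{227800}{129} \approx -1765.9$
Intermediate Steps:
$M{\left(b \right)} = 5 b$
$K = - \frac{2680}{129}$ ($K = \frac{-137 + 108}{435 - 564} - 21 = - \frac{29}{-129} - 21 = \left(-29\right) \left(- \frac{1}{129}\right) - 21 = \frac{29}{129} - 21 = - \frac{2680}{129} \approx -20.775$)
$M{\left(7 + 10 \right)} K = 5 \left(7 + 10\right) \left(- \frac{2680}{129}\right) = 5 \cdot 17 \left(- \frac{2680}{129}\right) = 85 \left(- \frac{2680}{129}\right) = - \frac{227800}{129}$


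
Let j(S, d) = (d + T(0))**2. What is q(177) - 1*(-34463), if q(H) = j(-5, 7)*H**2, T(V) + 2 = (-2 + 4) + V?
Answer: 1569584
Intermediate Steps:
T(V) = V (T(V) = -2 + ((-2 + 4) + V) = -2 + (2 + V) = V)
j(S, d) = d**2 (j(S, d) = (d + 0)**2 = d**2)
q(H) = 49*H**2 (q(H) = 7**2*H**2 = 49*H**2)
q(177) - 1*(-34463) = 49*177**2 - 1*(-34463) = 49*31329 + 34463 = 1535121 + 34463 = 1569584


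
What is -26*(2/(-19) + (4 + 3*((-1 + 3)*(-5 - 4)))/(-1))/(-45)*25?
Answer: 41080/57 ≈ 720.70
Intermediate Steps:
-26*(2/(-19) + (4 + 3*((-1 + 3)*(-5 - 4)))/(-1))/(-45)*25 = -26*(2*(-1/19) + (4 + 3*(2*(-9)))*(-1))*(-1)/45*25 = -26*(-2/19 + (4 + 3*(-18))*(-1))*(-1)/45*25 = -26*(-2/19 + (4 - 54)*(-1))*(-1)/45*25 = -26*(-2/19 - 50*(-1))*(-1)/45*25 = -26*(-2/19 + 50)*(-1)/45*25 = -24648*(-1)/(19*45)*25 = -26*(-316/285)*25 = (8216/285)*25 = 41080/57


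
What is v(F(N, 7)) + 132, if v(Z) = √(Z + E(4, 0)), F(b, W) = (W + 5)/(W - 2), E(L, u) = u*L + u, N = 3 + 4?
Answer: 132 + 2*√15/5 ≈ 133.55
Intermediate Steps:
N = 7
E(L, u) = u + L*u (E(L, u) = L*u + u = u + L*u)
F(b, W) = (5 + W)/(-2 + W)
v(Z) = √Z (v(Z) = √(Z + 0*(1 + 4)) = √(Z + 0*5) = √(Z + 0) = √Z)
v(F(N, 7)) + 132 = √((5 + 7)/(-2 + 7)) + 132 = √(12/5) + 132 = 2*√15/5 + 132 = 132 + 2*√15/5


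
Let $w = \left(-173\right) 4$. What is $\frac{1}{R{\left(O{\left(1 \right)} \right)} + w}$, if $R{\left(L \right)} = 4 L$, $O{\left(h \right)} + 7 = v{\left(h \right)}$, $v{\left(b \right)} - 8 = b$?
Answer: $- \frac{1}{684} \approx -0.001462$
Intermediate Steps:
$v{\left(b \right)} = 8 + b$
$O{\left(h \right)} = 1 + h$ ($O{\left(h \right)} = -7 + \left(8 + h\right) = 1 + h$)
$w = -692$
$\frac{1}{R{\left(O{\left(1 \right)} \right)} + w} = \frac{1}{4 \left(1 + 1\right) - 692} = \frac{1}{4 \cdot 2 - 692} = \frac{1}{8 - 692} = \frac{1}{-684} = - \frac{1}{684}$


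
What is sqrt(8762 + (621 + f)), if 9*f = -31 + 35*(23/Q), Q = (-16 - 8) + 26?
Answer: sqrt(339274)/6 ≈ 97.079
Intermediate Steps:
Q = 2 (Q = -24 + 26 = 2)
f = 743/18 (f = (-31 + 35*(23/2))/9 = (-31 + 805/2)/9 = (1/9)*(743/2) = 743/18 ≈ 41.278)
sqrt(8762 + (621 + f)) = sqrt(8762 + (621 + 743/18)) = sqrt(8762 + 11921/18) = sqrt(169637/18) = sqrt(339274)/6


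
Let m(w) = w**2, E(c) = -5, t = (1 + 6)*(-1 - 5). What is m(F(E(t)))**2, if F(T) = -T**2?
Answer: 390625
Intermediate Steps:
t = -42 (t = 7*(-6) = -42)
m(F(E(t)))**2 = ((-1*(-5)**2)**2)**2 = ((-1*25)**2)**2 = ((-25)**2)**2 = 625**2 = 390625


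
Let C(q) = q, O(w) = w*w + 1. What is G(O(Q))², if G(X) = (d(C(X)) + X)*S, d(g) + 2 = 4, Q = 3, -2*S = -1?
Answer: 36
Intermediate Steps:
S = ½ (S = -½*(-1) = ½ ≈ 0.50000)
O(w) = 1 + w² (O(w) = w² + 1 = 1 + w²)
d(g) = 2 (d(g) = -2 + 4 = 2)
G(X) = 1 + X/2 (G(X) = (2 + X)*(½) = 1 + X/2)
G(O(Q))² = (1 + (1 + 3²)/2)² = (1 + (1 + 9)/2)² = (1 + (½)*10)² = (1 + 5)² = 6² = 36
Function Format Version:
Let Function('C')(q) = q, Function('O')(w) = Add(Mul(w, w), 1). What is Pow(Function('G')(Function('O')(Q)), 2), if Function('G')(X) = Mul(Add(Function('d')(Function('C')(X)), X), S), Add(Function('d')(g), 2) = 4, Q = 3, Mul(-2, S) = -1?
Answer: 36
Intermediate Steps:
S = Rational(1, 2) (S = Mul(Rational(-1, 2), -1) = Rational(1, 2) ≈ 0.50000)
Function('O')(w) = Add(1, Pow(w, 2)) (Function('O')(w) = Add(Pow(w, 2), 1) = Add(1, Pow(w, 2)))
Function('d')(g) = 2 (Function('d')(g) = Add(-2, 4) = 2)
Function('G')(X) = Add(1, Mul(Rational(1, 2), X)) (Function('G')(X) = Mul(Add(2, X), Rational(1, 2)) = Add(1, Mul(Rational(1, 2), X)))
Pow(Function('G')(Function('O')(Q)), 2) = Pow(Add(1, Mul(Rational(1, 2), Add(1, Pow(3, 2)))), 2) = Pow(Add(1, Mul(Rational(1, 2), Add(1, 9))), 2) = Pow(Add(1, Mul(Rational(1, 2), 10)), 2) = Pow(Add(1, 5), 2) = Pow(6, 2) = 36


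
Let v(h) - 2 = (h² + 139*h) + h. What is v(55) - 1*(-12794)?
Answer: 23521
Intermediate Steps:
v(h) = 2 + h² + 140*h (v(h) = 2 + ((h² + 139*h) + h) = 2 + (h² + 140*h) = 2 + h² + 140*h)
v(55) - 1*(-12794) = (2 + 55² + 140*55) - 1*(-12794) = (2 + 3025 + 7700) + 12794 = 10727 + 12794 = 23521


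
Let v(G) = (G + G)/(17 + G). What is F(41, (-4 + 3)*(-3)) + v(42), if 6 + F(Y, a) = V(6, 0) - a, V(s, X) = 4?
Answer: -211/59 ≈ -3.5763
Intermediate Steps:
F(Y, a) = -2 - a (F(Y, a) = -6 + (4 - a) = -2 - a)
v(G) = 2*G/(17 + G) (v(G) = (2*G)/(17 + G) = 2*G/(17 + G))
F(41, (-4 + 3)*(-3)) + v(42) = (-2 - (-4 + 3)*(-3)) + 2*42/(17 + 42) = (-2 - (-1)*(-3)) + 2*42/59 = (-2 - 1*3) + 2*42*(1/59) = (-2 - 3) + 84/59 = -5 + 84/59 = -211/59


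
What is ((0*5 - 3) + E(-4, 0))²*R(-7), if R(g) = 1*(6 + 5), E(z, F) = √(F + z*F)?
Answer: 99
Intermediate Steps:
E(z, F) = √(F + F*z)
R(g) = 11 (R(g) = 1*11 = 11)
((0*5 - 3) + E(-4, 0))²*R(-7) = ((0*5 - 3) + √(0*(1 - 4)))²*11 = ((0 - 3) + √(0*(-3)))²*11 = (-3 + √0)²*11 = (-3 + 0)²*11 = (-3)²*11 = 9*11 = 99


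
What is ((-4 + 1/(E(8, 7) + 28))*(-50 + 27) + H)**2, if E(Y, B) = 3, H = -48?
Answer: 1798281/961 ≈ 1871.3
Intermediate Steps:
((-4 + 1/(E(8, 7) + 28))*(-50 + 27) + H)**2 = ((-4 + 1/(3 + 28))*(-50 + 27) - 48)**2 = ((-4 + 1/31)*(-23) - 48)**2 = (-123/31*(-23) - 48)**2 = (2829/31 - 48)**2 = (1341/31)**2 = 1798281/961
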